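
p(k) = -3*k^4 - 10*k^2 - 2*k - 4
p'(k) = -12*k^3 - 20*k - 2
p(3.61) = -651.05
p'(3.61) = -638.75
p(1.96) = -90.61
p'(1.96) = -131.55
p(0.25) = -5.14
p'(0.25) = -7.19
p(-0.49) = -5.59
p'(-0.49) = 9.21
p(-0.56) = -6.31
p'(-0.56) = 11.31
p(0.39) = -6.37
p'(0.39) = -10.51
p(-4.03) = -949.65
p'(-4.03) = 864.01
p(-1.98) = -85.35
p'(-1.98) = 130.75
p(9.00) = -20515.00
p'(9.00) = -8930.00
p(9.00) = -20515.00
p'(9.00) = -8930.00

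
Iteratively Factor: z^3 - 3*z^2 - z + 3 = (z + 1)*(z^2 - 4*z + 3) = (z - 1)*(z + 1)*(z - 3)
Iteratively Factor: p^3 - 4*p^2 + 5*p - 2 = (p - 2)*(p^2 - 2*p + 1) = (p - 2)*(p - 1)*(p - 1)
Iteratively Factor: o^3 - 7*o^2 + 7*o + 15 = (o - 5)*(o^2 - 2*o - 3) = (o - 5)*(o + 1)*(o - 3)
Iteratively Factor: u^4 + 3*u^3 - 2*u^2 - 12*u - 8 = (u + 2)*(u^3 + u^2 - 4*u - 4) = (u - 2)*(u + 2)*(u^2 + 3*u + 2) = (u - 2)*(u + 2)^2*(u + 1)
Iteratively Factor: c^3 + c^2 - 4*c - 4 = (c + 2)*(c^2 - c - 2) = (c - 2)*(c + 2)*(c + 1)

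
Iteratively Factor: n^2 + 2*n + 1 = (n + 1)*(n + 1)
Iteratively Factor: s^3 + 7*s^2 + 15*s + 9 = (s + 3)*(s^2 + 4*s + 3) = (s + 3)^2*(s + 1)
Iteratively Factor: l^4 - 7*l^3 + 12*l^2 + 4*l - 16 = (l + 1)*(l^3 - 8*l^2 + 20*l - 16) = (l - 4)*(l + 1)*(l^2 - 4*l + 4) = (l - 4)*(l - 2)*(l + 1)*(l - 2)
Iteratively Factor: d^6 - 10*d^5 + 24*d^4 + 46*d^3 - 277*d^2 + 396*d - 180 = (d - 1)*(d^5 - 9*d^4 + 15*d^3 + 61*d^2 - 216*d + 180) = (d - 2)*(d - 1)*(d^4 - 7*d^3 + d^2 + 63*d - 90) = (d - 2)*(d - 1)*(d + 3)*(d^3 - 10*d^2 + 31*d - 30) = (d - 3)*(d - 2)*(d - 1)*(d + 3)*(d^2 - 7*d + 10) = (d - 5)*(d - 3)*(d - 2)*(d - 1)*(d + 3)*(d - 2)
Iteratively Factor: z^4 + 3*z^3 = (z + 3)*(z^3) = z*(z + 3)*(z^2) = z^2*(z + 3)*(z)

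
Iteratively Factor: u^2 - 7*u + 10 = (u - 2)*(u - 5)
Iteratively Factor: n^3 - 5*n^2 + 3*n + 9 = (n - 3)*(n^2 - 2*n - 3) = (n - 3)*(n + 1)*(n - 3)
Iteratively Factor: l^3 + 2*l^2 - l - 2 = (l - 1)*(l^2 + 3*l + 2) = (l - 1)*(l + 2)*(l + 1)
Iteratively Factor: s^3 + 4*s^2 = (s)*(s^2 + 4*s) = s*(s + 4)*(s)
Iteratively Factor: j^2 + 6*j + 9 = (j + 3)*(j + 3)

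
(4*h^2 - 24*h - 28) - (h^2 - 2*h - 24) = 3*h^2 - 22*h - 4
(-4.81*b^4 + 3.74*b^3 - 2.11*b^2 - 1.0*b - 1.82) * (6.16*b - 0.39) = -29.6296*b^5 + 24.9143*b^4 - 14.4562*b^3 - 5.3371*b^2 - 10.8212*b + 0.7098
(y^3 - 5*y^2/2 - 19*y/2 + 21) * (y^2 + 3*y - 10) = y^5 + y^4/2 - 27*y^3 + 35*y^2/2 + 158*y - 210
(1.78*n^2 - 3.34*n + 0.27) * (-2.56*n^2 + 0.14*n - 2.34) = -4.5568*n^4 + 8.7996*n^3 - 5.324*n^2 + 7.8534*n - 0.6318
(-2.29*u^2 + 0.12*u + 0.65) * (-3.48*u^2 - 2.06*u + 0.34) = 7.9692*u^4 + 4.2998*u^3 - 3.2878*u^2 - 1.2982*u + 0.221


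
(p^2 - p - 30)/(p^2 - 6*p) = (p + 5)/p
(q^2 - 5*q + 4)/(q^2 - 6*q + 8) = (q - 1)/(q - 2)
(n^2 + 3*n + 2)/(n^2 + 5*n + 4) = (n + 2)/(n + 4)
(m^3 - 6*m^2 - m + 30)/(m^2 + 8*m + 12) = (m^2 - 8*m + 15)/(m + 6)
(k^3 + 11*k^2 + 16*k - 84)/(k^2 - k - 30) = (-k^3 - 11*k^2 - 16*k + 84)/(-k^2 + k + 30)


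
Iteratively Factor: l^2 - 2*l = (l - 2)*(l)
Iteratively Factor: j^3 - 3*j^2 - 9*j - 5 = (j + 1)*(j^2 - 4*j - 5) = (j + 1)^2*(j - 5)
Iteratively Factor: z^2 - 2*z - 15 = (z - 5)*(z + 3)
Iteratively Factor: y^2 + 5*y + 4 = (y + 4)*(y + 1)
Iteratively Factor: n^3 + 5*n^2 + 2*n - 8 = (n - 1)*(n^2 + 6*n + 8) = (n - 1)*(n + 4)*(n + 2)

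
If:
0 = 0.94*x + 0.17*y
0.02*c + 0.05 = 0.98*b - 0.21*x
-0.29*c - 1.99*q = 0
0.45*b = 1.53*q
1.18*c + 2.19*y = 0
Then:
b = 0.05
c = -0.10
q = 0.01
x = -0.01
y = 0.05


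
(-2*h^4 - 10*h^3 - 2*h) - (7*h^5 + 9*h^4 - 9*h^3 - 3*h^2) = -7*h^5 - 11*h^4 - h^3 + 3*h^2 - 2*h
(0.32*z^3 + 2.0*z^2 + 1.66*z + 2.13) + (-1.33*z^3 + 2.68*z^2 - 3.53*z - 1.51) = -1.01*z^3 + 4.68*z^2 - 1.87*z + 0.62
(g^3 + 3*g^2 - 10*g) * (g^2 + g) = g^5 + 4*g^4 - 7*g^3 - 10*g^2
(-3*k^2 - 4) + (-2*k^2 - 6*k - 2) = -5*k^2 - 6*k - 6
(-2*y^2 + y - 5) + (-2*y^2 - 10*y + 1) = -4*y^2 - 9*y - 4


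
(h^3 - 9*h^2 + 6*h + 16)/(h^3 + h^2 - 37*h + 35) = (h^3 - 9*h^2 + 6*h + 16)/(h^3 + h^2 - 37*h + 35)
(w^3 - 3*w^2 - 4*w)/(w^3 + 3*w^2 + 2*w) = (w - 4)/(w + 2)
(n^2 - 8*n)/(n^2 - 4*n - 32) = n/(n + 4)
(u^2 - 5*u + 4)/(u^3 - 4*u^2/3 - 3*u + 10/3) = 3*(u - 4)/(3*u^2 - u - 10)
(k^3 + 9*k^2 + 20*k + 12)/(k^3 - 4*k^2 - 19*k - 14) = (k + 6)/(k - 7)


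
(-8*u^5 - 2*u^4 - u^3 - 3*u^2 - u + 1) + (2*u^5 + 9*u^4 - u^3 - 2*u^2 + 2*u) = -6*u^5 + 7*u^4 - 2*u^3 - 5*u^2 + u + 1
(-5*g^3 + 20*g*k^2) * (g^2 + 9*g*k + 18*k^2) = -5*g^5 - 45*g^4*k - 70*g^3*k^2 + 180*g^2*k^3 + 360*g*k^4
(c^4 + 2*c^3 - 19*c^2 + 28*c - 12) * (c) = c^5 + 2*c^4 - 19*c^3 + 28*c^2 - 12*c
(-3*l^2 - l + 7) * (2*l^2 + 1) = -6*l^4 - 2*l^3 + 11*l^2 - l + 7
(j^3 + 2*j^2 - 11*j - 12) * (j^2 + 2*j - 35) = j^5 + 4*j^4 - 42*j^3 - 104*j^2 + 361*j + 420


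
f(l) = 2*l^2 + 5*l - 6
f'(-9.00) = -31.00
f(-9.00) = 111.00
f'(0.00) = 5.00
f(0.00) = -6.00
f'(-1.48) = -0.92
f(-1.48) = -9.02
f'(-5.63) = -17.52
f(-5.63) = 29.24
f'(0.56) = 7.24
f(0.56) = -2.57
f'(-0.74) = 2.04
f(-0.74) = -8.60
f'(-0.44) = 3.24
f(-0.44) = -7.81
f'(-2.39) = -4.56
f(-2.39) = -6.53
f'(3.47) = 18.88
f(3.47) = 35.43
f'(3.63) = 19.52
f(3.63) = 38.50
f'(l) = 4*l + 5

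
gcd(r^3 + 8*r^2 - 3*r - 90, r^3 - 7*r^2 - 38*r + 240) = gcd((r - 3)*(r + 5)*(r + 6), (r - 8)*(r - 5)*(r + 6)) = r + 6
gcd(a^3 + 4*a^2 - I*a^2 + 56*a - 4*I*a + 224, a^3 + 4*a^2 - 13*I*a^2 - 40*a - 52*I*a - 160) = a^2 + a*(4 - 8*I) - 32*I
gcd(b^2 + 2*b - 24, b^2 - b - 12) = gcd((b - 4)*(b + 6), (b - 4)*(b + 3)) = b - 4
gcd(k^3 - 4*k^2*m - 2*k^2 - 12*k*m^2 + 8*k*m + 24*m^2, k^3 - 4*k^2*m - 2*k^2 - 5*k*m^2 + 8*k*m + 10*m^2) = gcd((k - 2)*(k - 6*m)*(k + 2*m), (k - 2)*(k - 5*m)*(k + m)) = k - 2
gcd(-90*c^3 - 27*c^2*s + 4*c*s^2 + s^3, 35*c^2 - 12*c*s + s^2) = -5*c + s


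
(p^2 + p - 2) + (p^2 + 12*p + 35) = 2*p^2 + 13*p + 33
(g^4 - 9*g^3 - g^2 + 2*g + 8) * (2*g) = 2*g^5 - 18*g^4 - 2*g^3 + 4*g^2 + 16*g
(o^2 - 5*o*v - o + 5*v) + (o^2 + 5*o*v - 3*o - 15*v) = 2*o^2 - 4*o - 10*v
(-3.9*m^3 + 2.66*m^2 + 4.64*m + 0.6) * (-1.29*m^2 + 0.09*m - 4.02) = 5.031*m^5 - 3.7824*m^4 + 9.9318*m^3 - 11.0496*m^2 - 18.5988*m - 2.412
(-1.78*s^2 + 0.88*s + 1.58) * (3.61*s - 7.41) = -6.4258*s^3 + 16.3666*s^2 - 0.817*s - 11.7078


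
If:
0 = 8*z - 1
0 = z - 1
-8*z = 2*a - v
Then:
No Solution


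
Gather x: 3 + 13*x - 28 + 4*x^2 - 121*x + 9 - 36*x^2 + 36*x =-32*x^2 - 72*x - 16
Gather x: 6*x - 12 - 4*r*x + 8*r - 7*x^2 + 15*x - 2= 8*r - 7*x^2 + x*(21 - 4*r) - 14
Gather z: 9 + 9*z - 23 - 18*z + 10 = -9*z - 4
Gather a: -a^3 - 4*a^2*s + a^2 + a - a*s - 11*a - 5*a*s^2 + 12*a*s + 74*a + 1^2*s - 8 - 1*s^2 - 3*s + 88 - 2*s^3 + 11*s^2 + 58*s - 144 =-a^3 + a^2*(1 - 4*s) + a*(-5*s^2 + 11*s + 64) - 2*s^3 + 10*s^2 + 56*s - 64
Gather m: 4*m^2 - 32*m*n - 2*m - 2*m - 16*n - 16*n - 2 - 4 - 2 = 4*m^2 + m*(-32*n - 4) - 32*n - 8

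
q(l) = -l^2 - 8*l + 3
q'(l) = -2*l - 8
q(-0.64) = 7.71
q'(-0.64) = -6.72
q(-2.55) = 16.90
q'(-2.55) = -2.90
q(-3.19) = 18.34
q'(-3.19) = -1.62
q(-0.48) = 6.61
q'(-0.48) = -7.04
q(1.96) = -16.52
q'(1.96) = -11.92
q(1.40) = -10.16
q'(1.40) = -10.80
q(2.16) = -18.95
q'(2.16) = -12.32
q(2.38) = -21.70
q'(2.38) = -12.76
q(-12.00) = -45.00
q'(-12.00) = 16.00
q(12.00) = -237.00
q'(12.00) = -32.00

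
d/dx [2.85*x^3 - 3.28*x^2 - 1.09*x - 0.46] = 8.55*x^2 - 6.56*x - 1.09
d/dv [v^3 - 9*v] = 3*v^2 - 9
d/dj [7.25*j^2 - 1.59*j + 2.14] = 14.5*j - 1.59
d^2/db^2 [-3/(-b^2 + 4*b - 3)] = 6*(-b^2 + 4*b + 4*(b - 2)^2 - 3)/(b^2 - 4*b + 3)^3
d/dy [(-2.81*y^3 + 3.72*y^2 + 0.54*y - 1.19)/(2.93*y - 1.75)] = (-16.4666*y^3 + 25.6521*y^2 - 13.02*y + 2.5417)/(8.5849*y^2 - 10.255*y + 3.0625)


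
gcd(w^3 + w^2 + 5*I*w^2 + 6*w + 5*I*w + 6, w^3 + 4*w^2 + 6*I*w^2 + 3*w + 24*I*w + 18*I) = w^2 + w*(1 + 6*I) + 6*I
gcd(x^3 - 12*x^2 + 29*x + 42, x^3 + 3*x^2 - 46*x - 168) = x - 7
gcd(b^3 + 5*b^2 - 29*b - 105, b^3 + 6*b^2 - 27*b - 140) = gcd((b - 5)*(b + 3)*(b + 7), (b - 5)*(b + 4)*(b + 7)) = b^2 + 2*b - 35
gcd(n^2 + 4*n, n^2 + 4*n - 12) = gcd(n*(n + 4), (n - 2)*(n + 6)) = 1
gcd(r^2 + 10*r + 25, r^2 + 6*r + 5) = r + 5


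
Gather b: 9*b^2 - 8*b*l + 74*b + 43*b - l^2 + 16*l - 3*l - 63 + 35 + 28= 9*b^2 + b*(117 - 8*l) - l^2 + 13*l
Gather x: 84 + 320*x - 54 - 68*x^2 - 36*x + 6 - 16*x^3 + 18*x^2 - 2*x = -16*x^3 - 50*x^2 + 282*x + 36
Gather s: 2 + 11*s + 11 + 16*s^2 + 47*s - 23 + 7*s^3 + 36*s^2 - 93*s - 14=7*s^3 + 52*s^2 - 35*s - 24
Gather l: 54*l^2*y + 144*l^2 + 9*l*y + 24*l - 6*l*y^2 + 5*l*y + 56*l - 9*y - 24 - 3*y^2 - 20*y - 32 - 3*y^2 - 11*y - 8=l^2*(54*y + 144) + l*(-6*y^2 + 14*y + 80) - 6*y^2 - 40*y - 64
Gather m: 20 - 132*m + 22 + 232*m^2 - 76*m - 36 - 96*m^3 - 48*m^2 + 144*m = -96*m^3 + 184*m^2 - 64*m + 6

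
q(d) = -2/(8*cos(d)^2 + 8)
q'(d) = -32*sin(d)*cos(d)/(8*cos(d)^2 + 8)^2 = -sin(2*d)/(cos(2*d) + 3)^2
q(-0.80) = -0.17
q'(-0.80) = 0.11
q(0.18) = -0.13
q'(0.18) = -0.02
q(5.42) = -0.18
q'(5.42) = 0.12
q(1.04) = -0.20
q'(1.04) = -0.14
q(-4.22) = -0.20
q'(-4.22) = 0.14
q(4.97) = -0.23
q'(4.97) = 0.11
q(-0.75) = -0.16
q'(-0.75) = 0.11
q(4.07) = -0.18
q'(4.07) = -0.13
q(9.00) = -0.14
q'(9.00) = 0.06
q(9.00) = -0.14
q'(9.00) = 0.06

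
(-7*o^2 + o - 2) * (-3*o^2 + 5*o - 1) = 21*o^4 - 38*o^3 + 18*o^2 - 11*o + 2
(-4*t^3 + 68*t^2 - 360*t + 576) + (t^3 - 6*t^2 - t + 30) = -3*t^3 + 62*t^2 - 361*t + 606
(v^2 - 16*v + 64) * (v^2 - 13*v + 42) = v^4 - 29*v^3 + 314*v^2 - 1504*v + 2688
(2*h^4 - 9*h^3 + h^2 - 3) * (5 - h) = -2*h^5 + 19*h^4 - 46*h^3 + 5*h^2 + 3*h - 15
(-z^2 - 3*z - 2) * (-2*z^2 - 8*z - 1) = 2*z^4 + 14*z^3 + 29*z^2 + 19*z + 2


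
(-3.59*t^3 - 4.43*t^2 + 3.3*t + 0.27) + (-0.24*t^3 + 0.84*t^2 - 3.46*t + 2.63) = -3.83*t^3 - 3.59*t^2 - 0.16*t + 2.9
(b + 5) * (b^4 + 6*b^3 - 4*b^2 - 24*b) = b^5 + 11*b^4 + 26*b^3 - 44*b^2 - 120*b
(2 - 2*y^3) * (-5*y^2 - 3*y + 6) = 10*y^5 + 6*y^4 - 12*y^3 - 10*y^2 - 6*y + 12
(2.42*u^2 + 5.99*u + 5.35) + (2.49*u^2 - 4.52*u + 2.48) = 4.91*u^2 + 1.47*u + 7.83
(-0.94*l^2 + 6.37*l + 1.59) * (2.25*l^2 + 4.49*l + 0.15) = -2.115*l^4 + 10.1119*l^3 + 32.0378*l^2 + 8.0946*l + 0.2385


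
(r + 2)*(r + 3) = r^2 + 5*r + 6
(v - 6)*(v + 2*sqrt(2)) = v^2 - 6*v + 2*sqrt(2)*v - 12*sqrt(2)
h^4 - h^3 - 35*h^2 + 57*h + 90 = (h - 5)*(h - 3)*(h + 1)*(h + 6)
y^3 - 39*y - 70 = (y - 7)*(y + 2)*(y + 5)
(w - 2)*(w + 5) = w^2 + 3*w - 10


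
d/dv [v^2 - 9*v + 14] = 2*v - 9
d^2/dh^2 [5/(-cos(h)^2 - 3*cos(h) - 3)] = 5*(4*sin(h)^4 + sin(h)^2 - 81*cos(h)/4 + 9*cos(3*h)/4 - 17)/(-sin(h)^2 + 3*cos(h) + 4)^3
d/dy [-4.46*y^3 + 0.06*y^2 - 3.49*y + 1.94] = -13.38*y^2 + 0.12*y - 3.49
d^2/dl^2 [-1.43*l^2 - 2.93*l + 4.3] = -2.86000000000000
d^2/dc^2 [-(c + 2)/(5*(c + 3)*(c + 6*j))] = 2*(-(c + 2)*(c + 3)^2 - (c + 2)*(c + 3)*(c + 6*j) - (c + 2)*(c + 6*j)^2 + (c + 3)^2*(c + 6*j) + (c + 3)*(c + 6*j)^2)/(5*(c + 3)^3*(c + 6*j)^3)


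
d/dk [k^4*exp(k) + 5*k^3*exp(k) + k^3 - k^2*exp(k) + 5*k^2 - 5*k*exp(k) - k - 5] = k^4*exp(k) + 9*k^3*exp(k) + 14*k^2*exp(k) + 3*k^2 - 7*k*exp(k) + 10*k - 5*exp(k) - 1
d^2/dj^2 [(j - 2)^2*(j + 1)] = 6*j - 6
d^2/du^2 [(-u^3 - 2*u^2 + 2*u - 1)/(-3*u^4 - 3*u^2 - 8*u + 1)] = 2*(9*u^9 + 54*u^8 - 135*u^7 - 96*u^6 - 306*u^5 + 297*u^4 - 11*u^3 + 39*u^2 + 57*u + 53)/(27*u^12 + 81*u^10 + 216*u^9 + 54*u^8 + 432*u^7 + 549*u^6 + 72*u^5 + 558*u^4 + 368*u^3 - 183*u^2 + 24*u - 1)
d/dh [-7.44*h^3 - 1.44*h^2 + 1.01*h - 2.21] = -22.32*h^2 - 2.88*h + 1.01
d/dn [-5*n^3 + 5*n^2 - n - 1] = -15*n^2 + 10*n - 1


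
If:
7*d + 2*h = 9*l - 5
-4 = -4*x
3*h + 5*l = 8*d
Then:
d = l - 15/37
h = l - 40/37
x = 1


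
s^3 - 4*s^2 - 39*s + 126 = (s - 7)*(s - 3)*(s + 6)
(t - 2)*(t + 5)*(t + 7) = t^3 + 10*t^2 + 11*t - 70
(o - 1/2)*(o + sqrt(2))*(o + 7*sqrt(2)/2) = o^3 - o^2/2 + 9*sqrt(2)*o^2/2 - 9*sqrt(2)*o/4 + 7*o - 7/2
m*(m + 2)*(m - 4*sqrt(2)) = m^3 - 4*sqrt(2)*m^2 + 2*m^2 - 8*sqrt(2)*m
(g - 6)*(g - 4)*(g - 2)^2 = g^4 - 14*g^3 + 68*g^2 - 136*g + 96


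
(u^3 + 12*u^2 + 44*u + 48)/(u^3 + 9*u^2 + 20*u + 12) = (u + 4)/(u + 1)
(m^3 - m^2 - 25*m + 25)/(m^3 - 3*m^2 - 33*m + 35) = (m - 5)/(m - 7)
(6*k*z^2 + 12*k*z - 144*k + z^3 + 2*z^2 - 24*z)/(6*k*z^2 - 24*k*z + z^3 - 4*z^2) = (z + 6)/z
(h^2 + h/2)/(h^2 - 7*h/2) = (2*h + 1)/(2*h - 7)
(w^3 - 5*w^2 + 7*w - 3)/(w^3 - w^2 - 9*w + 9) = (w - 1)/(w + 3)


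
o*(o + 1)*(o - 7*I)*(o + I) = o^4 + o^3 - 6*I*o^3 + 7*o^2 - 6*I*o^2 + 7*o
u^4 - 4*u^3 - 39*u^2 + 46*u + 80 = (u - 8)*(u - 2)*(u + 1)*(u + 5)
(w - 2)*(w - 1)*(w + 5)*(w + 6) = w^4 + 8*w^3 - w^2 - 68*w + 60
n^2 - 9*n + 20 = (n - 5)*(n - 4)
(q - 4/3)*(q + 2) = q^2 + 2*q/3 - 8/3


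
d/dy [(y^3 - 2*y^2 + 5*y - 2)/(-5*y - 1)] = (-10*y^3 + 7*y^2 + 4*y - 15)/(25*y^2 + 10*y + 1)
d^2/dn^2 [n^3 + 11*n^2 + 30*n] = 6*n + 22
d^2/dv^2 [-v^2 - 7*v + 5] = -2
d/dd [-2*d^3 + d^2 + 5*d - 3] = -6*d^2 + 2*d + 5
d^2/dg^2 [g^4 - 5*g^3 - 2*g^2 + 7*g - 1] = 12*g^2 - 30*g - 4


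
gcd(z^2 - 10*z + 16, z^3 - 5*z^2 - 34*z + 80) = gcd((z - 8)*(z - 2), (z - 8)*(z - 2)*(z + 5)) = z^2 - 10*z + 16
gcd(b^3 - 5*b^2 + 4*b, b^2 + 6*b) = b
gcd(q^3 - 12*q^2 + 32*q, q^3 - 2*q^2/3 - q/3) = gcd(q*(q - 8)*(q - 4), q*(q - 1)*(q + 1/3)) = q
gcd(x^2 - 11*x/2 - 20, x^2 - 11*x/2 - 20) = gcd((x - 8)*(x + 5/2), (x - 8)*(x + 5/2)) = x^2 - 11*x/2 - 20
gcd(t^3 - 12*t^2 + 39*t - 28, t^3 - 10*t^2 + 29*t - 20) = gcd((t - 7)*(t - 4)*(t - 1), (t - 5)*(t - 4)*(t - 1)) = t^2 - 5*t + 4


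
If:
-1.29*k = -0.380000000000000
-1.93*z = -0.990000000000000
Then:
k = 0.29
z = 0.51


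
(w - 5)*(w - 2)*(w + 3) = w^3 - 4*w^2 - 11*w + 30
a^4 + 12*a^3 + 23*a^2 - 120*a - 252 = (a - 3)*(a + 2)*(a + 6)*(a + 7)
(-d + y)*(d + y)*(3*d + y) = -3*d^3 - d^2*y + 3*d*y^2 + y^3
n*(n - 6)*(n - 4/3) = n^3 - 22*n^2/3 + 8*n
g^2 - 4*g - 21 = (g - 7)*(g + 3)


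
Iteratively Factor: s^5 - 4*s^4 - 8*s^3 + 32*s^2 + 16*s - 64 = (s + 2)*(s^4 - 6*s^3 + 4*s^2 + 24*s - 32) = (s - 4)*(s + 2)*(s^3 - 2*s^2 - 4*s + 8) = (s - 4)*(s - 2)*(s + 2)*(s^2 - 4) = (s - 4)*(s - 2)^2*(s + 2)*(s + 2)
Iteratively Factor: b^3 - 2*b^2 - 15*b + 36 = (b - 3)*(b^2 + b - 12) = (b - 3)*(b + 4)*(b - 3)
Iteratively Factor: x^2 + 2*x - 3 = (x + 3)*(x - 1)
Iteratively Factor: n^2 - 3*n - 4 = (n + 1)*(n - 4)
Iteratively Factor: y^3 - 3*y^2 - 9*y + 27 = (y - 3)*(y^2 - 9) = (y - 3)^2*(y + 3)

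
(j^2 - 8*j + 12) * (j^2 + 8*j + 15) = j^4 - 37*j^2 - 24*j + 180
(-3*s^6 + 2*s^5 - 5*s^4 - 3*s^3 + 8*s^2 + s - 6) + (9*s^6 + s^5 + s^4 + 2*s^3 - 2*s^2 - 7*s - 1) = 6*s^6 + 3*s^5 - 4*s^4 - s^3 + 6*s^2 - 6*s - 7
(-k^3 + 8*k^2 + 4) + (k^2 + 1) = -k^3 + 9*k^2 + 5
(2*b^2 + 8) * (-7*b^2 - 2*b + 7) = -14*b^4 - 4*b^3 - 42*b^2 - 16*b + 56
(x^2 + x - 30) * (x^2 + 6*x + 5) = x^4 + 7*x^3 - 19*x^2 - 175*x - 150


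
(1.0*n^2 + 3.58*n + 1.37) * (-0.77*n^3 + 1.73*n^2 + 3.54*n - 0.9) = -0.77*n^5 - 1.0266*n^4 + 8.6785*n^3 + 14.1433*n^2 + 1.6278*n - 1.233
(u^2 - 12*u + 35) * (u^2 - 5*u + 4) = u^4 - 17*u^3 + 99*u^2 - 223*u + 140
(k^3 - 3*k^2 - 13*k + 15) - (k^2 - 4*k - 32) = k^3 - 4*k^2 - 9*k + 47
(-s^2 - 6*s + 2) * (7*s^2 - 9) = -7*s^4 - 42*s^3 + 23*s^2 + 54*s - 18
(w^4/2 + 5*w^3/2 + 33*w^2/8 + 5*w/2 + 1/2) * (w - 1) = w^5/2 + 2*w^4 + 13*w^3/8 - 13*w^2/8 - 2*w - 1/2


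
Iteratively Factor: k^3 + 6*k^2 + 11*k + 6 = (k + 3)*(k^2 + 3*k + 2) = (k + 1)*(k + 3)*(k + 2)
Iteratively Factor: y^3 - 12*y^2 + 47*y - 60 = (y - 4)*(y^2 - 8*y + 15) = (y - 5)*(y - 4)*(y - 3)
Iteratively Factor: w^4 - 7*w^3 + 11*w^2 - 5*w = (w - 5)*(w^3 - 2*w^2 + w) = w*(w - 5)*(w^2 - 2*w + 1) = w*(w - 5)*(w - 1)*(w - 1)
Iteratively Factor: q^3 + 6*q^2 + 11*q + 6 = (q + 3)*(q^2 + 3*q + 2) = (q + 1)*(q + 3)*(q + 2)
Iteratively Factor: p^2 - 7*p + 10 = (p - 5)*(p - 2)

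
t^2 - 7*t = t*(t - 7)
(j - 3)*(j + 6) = j^2 + 3*j - 18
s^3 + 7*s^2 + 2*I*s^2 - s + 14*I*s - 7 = (s + 7)*(s + I)^2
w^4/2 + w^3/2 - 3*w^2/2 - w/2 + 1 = (w/2 + 1)*(w - 1)^2*(w + 1)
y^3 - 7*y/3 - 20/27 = (y - 5/3)*(y + 1/3)*(y + 4/3)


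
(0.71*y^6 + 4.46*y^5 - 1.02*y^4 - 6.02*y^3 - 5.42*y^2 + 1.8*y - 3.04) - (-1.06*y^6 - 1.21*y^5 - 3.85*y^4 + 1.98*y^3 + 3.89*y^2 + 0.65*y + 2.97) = 1.77*y^6 + 5.67*y^5 + 2.83*y^4 - 8.0*y^3 - 9.31*y^2 + 1.15*y - 6.01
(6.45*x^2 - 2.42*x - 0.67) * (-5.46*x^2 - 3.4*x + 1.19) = -35.217*x^4 - 8.7168*x^3 + 19.5617*x^2 - 0.6018*x - 0.7973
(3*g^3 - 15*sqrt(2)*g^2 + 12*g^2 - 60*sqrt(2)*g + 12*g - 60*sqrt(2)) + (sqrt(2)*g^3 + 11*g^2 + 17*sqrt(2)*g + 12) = sqrt(2)*g^3 + 3*g^3 - 15*sqrt(2)*g^2 + 23*g^2 - 43*sqrt(2)*g + 12*g - 60*sqrt(2) + 12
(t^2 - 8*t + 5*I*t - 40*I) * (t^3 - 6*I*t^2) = t^5 - 8*t^4 - I*t^4 + 30*t^3 + 8*I*t^3 - 240*t^2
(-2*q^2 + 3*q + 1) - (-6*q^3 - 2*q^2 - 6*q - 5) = 6*q^3 + 9*q + 6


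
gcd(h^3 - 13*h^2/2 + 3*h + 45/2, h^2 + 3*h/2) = h + 3/2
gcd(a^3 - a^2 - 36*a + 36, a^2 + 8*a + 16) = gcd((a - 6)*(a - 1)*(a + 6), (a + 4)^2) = 1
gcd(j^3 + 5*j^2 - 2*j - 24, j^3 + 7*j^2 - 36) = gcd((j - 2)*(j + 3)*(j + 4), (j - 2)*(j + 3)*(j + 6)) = j^2 + j - 6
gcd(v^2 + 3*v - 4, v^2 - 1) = v - 1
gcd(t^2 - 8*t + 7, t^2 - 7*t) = t - 7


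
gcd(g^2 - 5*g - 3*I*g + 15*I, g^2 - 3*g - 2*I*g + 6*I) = 1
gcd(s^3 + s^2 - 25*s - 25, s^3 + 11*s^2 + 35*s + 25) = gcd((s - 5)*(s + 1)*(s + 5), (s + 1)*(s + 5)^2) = s^2 + 6*s + 5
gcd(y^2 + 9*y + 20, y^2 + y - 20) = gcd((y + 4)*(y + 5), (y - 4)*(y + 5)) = y + 5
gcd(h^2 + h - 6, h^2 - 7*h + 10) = h - 2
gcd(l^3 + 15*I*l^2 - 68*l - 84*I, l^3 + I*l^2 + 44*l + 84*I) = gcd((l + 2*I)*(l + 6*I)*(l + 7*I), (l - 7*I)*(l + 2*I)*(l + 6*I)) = l^2 + 8*I*l - 12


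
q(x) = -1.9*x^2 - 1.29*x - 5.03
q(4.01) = -40.76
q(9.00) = -170.54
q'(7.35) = -29.22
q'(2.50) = -10.79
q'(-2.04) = 6.46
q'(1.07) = -5.36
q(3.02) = -26.25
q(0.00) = -5.03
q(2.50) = -20.13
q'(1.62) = -7.45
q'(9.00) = -35.49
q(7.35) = -117.15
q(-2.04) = -10.31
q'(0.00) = -1.29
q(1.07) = -8.59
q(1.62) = -12.11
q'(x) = -3.8*x - 1.29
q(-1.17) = -6.12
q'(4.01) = -16.53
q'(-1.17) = 3.16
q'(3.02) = -12.77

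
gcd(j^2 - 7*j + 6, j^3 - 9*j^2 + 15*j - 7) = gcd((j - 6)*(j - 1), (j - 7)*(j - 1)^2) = j - 1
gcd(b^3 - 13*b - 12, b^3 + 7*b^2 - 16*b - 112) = b - 4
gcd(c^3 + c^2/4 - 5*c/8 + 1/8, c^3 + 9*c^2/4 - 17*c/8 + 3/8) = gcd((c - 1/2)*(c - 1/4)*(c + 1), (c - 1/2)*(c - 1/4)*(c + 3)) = c^2 - 3*c/4 + 1/8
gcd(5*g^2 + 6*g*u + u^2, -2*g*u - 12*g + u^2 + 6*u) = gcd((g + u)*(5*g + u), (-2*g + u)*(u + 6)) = 1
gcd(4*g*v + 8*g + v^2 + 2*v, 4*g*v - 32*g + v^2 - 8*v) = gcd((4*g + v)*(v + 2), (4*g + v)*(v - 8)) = 4*g + v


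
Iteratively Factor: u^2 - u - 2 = (u + 1)*(u - 2)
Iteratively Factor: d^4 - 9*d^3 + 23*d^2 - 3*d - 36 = (d - 3)*(d^3 - 6*d^2 + 5*d + 12) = (d - 3)*(d + 1)*(d^2 - 7*d + 12) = (d - 4)*(d - 3)*(d + 1)*(d - 3)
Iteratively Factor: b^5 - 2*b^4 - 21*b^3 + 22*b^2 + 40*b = (b + 1)*(b^4 - 3*b^3 - 18*b^2 + 40*b) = (b - 2)*(b + 1)*(b^3 - b^2 - 20*b) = b*(b - 2)*(b + 1)*(b^2 - b - 20) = b*(b - 2)*(b + 1)*(b + 4)*(b - 5)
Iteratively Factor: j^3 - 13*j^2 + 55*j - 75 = (j - 3)*(j^2 - 10*j + 25) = (j - 5)*(j - 3)*(j - 5)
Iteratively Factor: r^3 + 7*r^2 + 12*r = (r)*(r^2 + 7*r + 12) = r*(r + 4)*(r + 3)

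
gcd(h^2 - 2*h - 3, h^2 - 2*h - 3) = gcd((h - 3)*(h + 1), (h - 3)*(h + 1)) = h^2 - 2*h - 3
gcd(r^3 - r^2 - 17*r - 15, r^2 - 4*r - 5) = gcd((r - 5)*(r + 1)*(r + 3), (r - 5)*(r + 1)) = r^2 - 4*r - 5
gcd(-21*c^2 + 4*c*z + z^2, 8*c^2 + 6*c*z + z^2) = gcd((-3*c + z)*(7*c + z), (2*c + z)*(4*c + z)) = 1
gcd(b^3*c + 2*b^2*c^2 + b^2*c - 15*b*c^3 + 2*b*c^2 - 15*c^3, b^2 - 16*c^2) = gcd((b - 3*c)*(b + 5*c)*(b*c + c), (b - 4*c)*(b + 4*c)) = 1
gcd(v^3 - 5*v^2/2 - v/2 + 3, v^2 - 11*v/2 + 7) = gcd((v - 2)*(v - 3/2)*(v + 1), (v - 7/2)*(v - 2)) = v - 2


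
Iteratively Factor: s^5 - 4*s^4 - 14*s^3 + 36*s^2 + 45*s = (s)*(s^4 - 4*s^3 - 14*s^2 + 36*s + 45) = s*(s + 1)*(s^3 - 5*s^2 - 9*s + 45) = s*(s - 5)*(s + 1)*(s^2 - 9) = s*(s - 5)*(s - 3)*(s + 1)*(s + 3)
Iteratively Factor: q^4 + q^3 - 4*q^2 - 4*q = (q - 2)*(q^3 + 3*q^2 + 2*q) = (q - 2)*(q + 1)*(q^2 + 2*q) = q*(q - 2)*(q + 1)*(q + 2)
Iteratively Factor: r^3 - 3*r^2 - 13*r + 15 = (r - 5)*(r^2 + 2*r - 3) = (r - 5)*(r - 1)*(r + 3)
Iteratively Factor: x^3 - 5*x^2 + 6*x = (x - 3)*(x^2 - 2*x) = x*(x - 3)*(x - 2)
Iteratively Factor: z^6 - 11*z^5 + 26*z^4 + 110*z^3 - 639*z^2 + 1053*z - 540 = (z - 3)*(z^5 - 8*z^4 + 2*z^3 + 116*z^2 - 291*z + 180) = (z - 3)^2*(z^4 - 5*z^3 - 13*z^2 + 77*z - 60) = (z - 3)^2*(z + 4)*(z^3 - 9*z^2 + 23*z - 15) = (z - 5)*(z - 3)^2*(z + 4)*(z^2 - 4*z + 3) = (z - 5)*(z - 3)^2*(z - 1)*(z + 4)*(z - 3)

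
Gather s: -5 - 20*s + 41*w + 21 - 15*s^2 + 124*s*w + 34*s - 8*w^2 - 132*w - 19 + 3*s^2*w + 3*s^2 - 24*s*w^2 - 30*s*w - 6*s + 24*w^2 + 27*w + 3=s^2*(3*w - 12) + s*(-24*w^2 + 94*w + 8) + 16*w^2 - 64*w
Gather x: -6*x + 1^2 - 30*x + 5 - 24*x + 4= 10 - 60*x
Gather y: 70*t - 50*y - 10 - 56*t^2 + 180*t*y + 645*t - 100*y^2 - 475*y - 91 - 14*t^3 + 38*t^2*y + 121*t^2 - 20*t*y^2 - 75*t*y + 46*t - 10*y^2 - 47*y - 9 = -14*t^3 + 65*t^2 + 761*t + y^2*(-20*t - 110) + y*(38*t^2 + 105*t - 572) - 110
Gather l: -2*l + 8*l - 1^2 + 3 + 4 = 6*l + 6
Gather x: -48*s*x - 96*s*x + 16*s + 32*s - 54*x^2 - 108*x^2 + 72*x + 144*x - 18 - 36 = 48*s - 162*x^2 + x*(216 - 144*s) - 54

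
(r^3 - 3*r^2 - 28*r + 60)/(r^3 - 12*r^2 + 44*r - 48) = (r + 5)/(r - 4)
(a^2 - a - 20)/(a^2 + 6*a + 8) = (a - 5)/(a + 2)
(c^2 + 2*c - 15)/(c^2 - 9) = (c + 5)/(c + 3)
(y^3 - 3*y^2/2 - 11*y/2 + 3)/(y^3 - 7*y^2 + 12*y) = (y^2 + 3*y/2 - 1)/(y*(y - 4))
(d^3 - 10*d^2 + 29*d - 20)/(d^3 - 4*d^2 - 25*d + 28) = (d^2 - 9*d + 20)/(d^2 - 3*d - 28)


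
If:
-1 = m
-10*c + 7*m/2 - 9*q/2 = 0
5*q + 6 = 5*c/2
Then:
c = 38/245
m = -1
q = -55/49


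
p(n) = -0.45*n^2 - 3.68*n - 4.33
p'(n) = -0.9*n - 3.68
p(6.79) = -50.06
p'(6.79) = -9.79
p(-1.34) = -0.21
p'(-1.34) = -2.47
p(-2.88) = 2.54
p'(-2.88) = -1.09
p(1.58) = -11.27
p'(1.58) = -5.10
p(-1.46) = 0.08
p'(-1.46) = -2.37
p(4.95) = -33.57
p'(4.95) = -8.14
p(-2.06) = 1.34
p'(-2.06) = -1.83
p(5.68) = -39.75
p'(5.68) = -8.79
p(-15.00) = -50.38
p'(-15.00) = 9.82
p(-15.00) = -50.38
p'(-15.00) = 9.82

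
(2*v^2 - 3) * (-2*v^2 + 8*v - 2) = -4*v^4 + 16*v^3 + 2*v^2 - 24*v + 6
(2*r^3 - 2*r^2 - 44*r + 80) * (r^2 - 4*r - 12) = 2*r^5 - 10*r^4 - 60*r^3 + 280*r^2 + 208*r - 960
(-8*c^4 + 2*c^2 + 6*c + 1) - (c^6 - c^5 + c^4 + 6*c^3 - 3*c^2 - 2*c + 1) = -c^6 + c^5 - 9*c^4 - 6*c^3 + 5*c^2 + 8*c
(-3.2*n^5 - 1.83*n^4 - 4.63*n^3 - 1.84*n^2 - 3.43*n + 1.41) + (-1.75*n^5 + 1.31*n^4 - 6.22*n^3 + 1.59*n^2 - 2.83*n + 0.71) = -4.95*n^5 - 0.52*n^4 - 10.85*n^3 - 0.25*n^2 - 6.26*n + 2.12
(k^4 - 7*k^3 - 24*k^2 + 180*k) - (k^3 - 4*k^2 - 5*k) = k^4 - 8*k^3 - 20*k^2 + 185*k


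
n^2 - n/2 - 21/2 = (n - 7/2)*(n + 3)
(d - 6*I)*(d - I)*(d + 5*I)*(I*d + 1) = I*d^4 + 3*d^3 + 27*I*d^2 + 59*d - 30*I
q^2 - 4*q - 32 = (q - 8)*(q + 4)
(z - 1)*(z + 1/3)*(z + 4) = z^3 + 10*z^2/3 - 3*z - 4/3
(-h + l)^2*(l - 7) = h^2*l - 7*h^2 - 2*h*l^2 + 14*h*l + l^3 - 7*l^2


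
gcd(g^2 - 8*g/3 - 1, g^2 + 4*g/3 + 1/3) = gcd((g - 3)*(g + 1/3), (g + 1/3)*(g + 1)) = g + 1/3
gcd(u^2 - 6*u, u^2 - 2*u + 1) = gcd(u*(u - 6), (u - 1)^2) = 1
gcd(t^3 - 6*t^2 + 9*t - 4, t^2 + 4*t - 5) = t - 1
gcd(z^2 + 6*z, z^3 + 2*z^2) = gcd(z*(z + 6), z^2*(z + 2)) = z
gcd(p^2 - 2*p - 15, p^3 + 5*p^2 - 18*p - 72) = p + 3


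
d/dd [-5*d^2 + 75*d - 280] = 75 - 10*d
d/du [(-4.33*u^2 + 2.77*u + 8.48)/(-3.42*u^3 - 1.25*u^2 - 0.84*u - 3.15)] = (-14.8086*u^4 + 18.9468*u^3 + 94.1045*u^2 + 48.479*u - 1.6023)/(11.6964*u^6 + 8.55*u^5 + 7.3081*u^4 + 23.646*u^3 + 8.5806*u^2 + 5.292*u + 9.9225)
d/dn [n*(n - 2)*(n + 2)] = 3*n^2 - 4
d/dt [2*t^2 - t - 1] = 4*t - 1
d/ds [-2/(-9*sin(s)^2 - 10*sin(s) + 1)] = -4*(9*sin(s) + 5)*cos(s)/(9*sin(s)^2 + 10*sin(s) - 1)^2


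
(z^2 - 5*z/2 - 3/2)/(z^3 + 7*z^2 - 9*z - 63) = (z + 1/2)/(z^2 + 10*z + 21)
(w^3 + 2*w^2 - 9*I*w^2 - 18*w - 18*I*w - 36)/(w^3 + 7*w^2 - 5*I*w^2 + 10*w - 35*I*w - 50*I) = (w^2 - 9*I*w - 18)/(w^2 + 5*w*(1 - I) - 25*I)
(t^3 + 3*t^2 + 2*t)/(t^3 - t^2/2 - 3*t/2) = 2*(t + 2)/(2*t - 3)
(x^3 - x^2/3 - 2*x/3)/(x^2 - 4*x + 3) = x*(3*x + 2)/(3*(x - 3))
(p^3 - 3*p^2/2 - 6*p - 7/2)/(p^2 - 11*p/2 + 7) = (p^2 + 2*p + 1)/(p - 2)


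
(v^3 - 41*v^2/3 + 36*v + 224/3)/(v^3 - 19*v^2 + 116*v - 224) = (v + 4/3)/(v - 4)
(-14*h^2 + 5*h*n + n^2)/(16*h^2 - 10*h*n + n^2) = (-7*h - n)/(8*h - n)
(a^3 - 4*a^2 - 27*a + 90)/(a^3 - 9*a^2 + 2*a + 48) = (a^2 - a - 30)/(a^2 - 6*a - 16)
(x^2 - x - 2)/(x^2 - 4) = (x + 1)/(x + 2)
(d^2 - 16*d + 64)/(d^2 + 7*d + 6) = (d^2 - 16*d + 64)/(d^2 + 7*d + 6)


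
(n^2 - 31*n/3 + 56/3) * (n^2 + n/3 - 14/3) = n^4 - 10*n^3 + 95*n^2/9 + 490*n/9 - 784/9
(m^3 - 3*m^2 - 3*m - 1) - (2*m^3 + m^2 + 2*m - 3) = -m^3 - 4*m^2 - 5*m + 2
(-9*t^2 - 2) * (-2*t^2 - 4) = 18*t^4 + 40*t^2 + 8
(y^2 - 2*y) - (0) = y^2 - 2*y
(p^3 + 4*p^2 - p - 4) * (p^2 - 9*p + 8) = p^5 - 5*p^4 - 29*p^3 + 37*p^2 + 28*p - 32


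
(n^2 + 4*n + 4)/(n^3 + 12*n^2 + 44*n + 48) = (n + 2)/(n^2 + 10*n + 24)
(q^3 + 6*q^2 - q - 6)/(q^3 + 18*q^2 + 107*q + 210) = (q^2 - 1)/(q^2 + 12*q + 35)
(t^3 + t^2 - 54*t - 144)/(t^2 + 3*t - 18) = (t^2 - 5*t - 24)/(t - 3)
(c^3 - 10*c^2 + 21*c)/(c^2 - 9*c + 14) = c*(c - 3)/(c - 2)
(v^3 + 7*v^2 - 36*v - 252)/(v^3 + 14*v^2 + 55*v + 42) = (v - 6)/(v + 1)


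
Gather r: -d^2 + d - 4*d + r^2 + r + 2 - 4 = -d^2 - 3*d + r^2 + r - 2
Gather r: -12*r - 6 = -12*r - 6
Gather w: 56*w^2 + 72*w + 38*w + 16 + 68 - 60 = 56*w^2 + 110*w + 24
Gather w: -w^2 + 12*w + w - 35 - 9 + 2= -w^2 + 13*w - 42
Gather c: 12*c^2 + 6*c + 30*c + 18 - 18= 12*c^2 + 36*c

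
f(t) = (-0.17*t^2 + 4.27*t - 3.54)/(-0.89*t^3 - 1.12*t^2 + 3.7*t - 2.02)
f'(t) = (4.27 - 0.34*t)/(-0.89*t^3 - 1.12*t^2 + 3.7*t - 2.02) + (-0.17*t^2 + 4.27*t - 3.54)*(2.67*t^2 + 2.24*t - 3.7)/(-0.89*t^3 - 1.12*t^2 + 3.7*t - 2.02)^2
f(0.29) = 2.18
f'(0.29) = 1.87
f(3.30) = -0.26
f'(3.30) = 0.15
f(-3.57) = -1.91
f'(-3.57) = -3.37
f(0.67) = 2.43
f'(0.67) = -5.19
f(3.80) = -0.19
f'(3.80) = 0.10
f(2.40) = -0.48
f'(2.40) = 0.40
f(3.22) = -0.27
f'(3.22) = 0.17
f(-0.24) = 1.55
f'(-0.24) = 0.66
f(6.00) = -0.08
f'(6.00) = 0.03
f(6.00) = -0.08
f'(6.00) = 0.03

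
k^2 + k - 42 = (k - 6)*(k + 7)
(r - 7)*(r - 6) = r^2 - 13*r + 42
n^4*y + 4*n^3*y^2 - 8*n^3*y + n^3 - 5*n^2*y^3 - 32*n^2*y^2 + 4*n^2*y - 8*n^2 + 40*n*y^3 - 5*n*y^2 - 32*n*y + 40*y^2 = (n - 8)*(n - y)*(n + 5*y)*(n*y + 1)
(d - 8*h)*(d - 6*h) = d^2 - 14*d*h + 48*h^2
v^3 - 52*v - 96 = (v - 8)*(v + 2)*(v + 6)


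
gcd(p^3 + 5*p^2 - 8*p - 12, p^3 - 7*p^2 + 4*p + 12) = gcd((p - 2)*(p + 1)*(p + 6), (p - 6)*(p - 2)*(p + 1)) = p^2 - p - 2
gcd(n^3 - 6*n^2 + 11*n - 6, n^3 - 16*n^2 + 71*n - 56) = n - 1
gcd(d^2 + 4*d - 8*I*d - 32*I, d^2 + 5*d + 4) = d + 4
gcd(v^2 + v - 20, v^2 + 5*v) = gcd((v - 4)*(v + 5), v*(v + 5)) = v + 5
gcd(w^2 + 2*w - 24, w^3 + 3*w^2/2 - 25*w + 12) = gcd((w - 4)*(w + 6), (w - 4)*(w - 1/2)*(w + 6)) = w^2 + 2*w - 24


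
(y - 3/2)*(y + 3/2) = y^2 - 9/4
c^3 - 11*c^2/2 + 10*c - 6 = (c - 2)^2*(c - 3/2)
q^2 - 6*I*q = q*(q - 6*I)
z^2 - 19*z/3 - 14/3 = (z - 7)*(z + 2/3)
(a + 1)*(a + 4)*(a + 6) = a^3 + 11*a^2 + 34*a + 24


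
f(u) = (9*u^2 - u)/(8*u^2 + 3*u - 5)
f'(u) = (-16*u - 3)*(9*u^2 - u)/(8*u^2 + 3*u - 5)^2 + (18*u - 1)/(8*u^2 + 3*u - 5) = 5*(7*u^2 - 18*u + 1)/(64*u^4 + 48*u^3 - 71*u^2 - 30*u + 25)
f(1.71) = 1.05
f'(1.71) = -0.08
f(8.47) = 1.07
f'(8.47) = 0.00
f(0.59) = -5.71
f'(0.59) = -181.21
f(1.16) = 1.18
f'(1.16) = -0.61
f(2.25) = 1.03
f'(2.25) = -0.01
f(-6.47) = 1.23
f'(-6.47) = 0.02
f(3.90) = 1.04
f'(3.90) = 0.01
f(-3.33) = 1.40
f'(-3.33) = 0.13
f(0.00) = 0.00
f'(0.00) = 0.20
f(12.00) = 1.09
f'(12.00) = 0.00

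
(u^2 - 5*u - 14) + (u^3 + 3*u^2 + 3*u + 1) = u^3 + 4*u^2 - 2*u - 13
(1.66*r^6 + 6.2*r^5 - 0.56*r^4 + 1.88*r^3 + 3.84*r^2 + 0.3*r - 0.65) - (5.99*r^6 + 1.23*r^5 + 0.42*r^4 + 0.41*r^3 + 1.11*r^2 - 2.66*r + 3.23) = -4.33*r^6 + 4.97*r^5 - 0.98*r^4 + 1.47*r^3 + 2.73*r^2 + 2.96*r - 3.88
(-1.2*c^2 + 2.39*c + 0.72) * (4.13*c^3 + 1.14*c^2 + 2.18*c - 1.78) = -4.956*c^5 + 8.5027*c^4 + 3.0822*c^3 + 8.167*c^2 - 2.6846*c - 1.2816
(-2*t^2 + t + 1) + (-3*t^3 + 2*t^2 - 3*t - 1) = -3*t^3 - 2*t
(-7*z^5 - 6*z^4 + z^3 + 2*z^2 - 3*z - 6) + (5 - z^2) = -7*z^5 - 6*z^4 + z^3 + z^2 - 3*z - 1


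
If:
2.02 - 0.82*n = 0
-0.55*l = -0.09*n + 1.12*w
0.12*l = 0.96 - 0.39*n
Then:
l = -0.01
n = 2.46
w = 0.20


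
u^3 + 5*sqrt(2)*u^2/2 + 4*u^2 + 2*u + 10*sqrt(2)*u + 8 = (u + 4)*(u + sqrt(2)/2)*(u + 2*sqrt(2))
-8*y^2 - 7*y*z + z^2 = (-8*y + z)*(y + z)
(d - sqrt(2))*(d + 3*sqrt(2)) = d^2 + 2*sqrt(2)*d - 6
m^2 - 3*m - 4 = (m - 4)*(m + 1)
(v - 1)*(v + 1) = v^2 - 1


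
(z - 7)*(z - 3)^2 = z^3 - 13*z^2 + 51*z - 63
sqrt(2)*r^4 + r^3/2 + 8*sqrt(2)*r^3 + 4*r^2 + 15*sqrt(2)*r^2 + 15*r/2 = r*(r + 3)*(r + 5)*(sqrt(2)*r + 1/2)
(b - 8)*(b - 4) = b^2 - 12*b + 32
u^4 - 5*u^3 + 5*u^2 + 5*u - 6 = (u - 3)*(u - 2)*(u - 1)*(u + 1)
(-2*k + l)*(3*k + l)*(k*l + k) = -6*k^3*l - 6*k^3 + k^2*l^2 + k^2*l + k*l^3 + k*l^2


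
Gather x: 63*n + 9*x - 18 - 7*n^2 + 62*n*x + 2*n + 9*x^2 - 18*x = -7*n^2 + 65*n + 9*x^2 + x*(62*n - 9) - 18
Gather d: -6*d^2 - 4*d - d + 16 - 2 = -6*d^2 - 5*d + 14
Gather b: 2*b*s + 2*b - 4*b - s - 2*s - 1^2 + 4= b*(2*s - 2) - 3*s + 3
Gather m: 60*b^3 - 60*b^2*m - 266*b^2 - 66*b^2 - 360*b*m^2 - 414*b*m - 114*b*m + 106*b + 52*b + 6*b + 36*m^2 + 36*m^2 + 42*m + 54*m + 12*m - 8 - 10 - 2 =60*b^3 - 332*b^2 + 164*b + m^2*(72 - 360*b) + m*(-60*b^2 - 528*b + 108) - 20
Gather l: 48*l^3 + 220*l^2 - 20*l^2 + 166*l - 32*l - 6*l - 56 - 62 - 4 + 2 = 48*l^3 + 200*l^2 + 128*l - 120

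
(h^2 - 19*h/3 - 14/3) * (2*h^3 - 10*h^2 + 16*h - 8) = 2*h^5 - 68*h^4/3 + 70*h^3 - 188*h^2/3 - 24*h + 112/3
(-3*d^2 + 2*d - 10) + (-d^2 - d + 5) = -4*d^2 + d - 5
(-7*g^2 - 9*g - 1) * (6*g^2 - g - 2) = -42*g^4 - 47*g^3 + 17*g^2 + 19*g + 2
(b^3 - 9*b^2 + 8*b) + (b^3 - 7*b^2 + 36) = 2*b^3 - 16*b^2 + 8*b + 36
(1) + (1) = 2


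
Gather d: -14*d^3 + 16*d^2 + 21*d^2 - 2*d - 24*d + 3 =-14*d^3 + 37*d^2 - 26*d + 3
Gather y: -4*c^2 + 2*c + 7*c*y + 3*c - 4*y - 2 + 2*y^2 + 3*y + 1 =-4*c^2 + 5*c + 2*y^2 + y*(7*c - 1) - 1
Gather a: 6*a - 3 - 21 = 6*a - 24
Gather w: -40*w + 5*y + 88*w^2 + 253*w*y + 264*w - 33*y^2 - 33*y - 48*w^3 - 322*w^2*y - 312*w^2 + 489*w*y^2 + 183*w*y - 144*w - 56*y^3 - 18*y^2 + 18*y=-48*w^3 + w^2*(-322*y - 224) + w*(489*y^2 + 436*y + 80) - 56*y^3 - 51*y^2 - 10*y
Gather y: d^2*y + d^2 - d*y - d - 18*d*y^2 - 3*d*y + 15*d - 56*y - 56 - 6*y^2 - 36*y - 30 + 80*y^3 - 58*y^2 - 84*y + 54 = d^2 + 14*d + 80*y^3 + y^2*(-18*d - 64) + y*(d^2 - 4*d - 176) - 32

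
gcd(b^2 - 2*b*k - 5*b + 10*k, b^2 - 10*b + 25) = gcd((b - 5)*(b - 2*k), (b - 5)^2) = b - 5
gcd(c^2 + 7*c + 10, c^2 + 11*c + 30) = c + 5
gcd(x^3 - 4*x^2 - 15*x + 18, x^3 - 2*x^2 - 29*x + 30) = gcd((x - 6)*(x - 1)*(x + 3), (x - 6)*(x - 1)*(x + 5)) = x^2 - 7*x + 6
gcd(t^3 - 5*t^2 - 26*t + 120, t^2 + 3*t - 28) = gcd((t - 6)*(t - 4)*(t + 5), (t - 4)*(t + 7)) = t - 4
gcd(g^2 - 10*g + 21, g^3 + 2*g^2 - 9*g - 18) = g - 3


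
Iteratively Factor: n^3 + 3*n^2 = (n)*(n^2 + 3*n) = n^2*(n + 3)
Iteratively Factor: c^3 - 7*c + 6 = (c - 2)*(c^2 + 2*c - 3) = (c - 2)*(c - 1)*(c + 3)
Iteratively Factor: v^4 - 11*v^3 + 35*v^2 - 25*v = (v - 1)*(v^3 - 10*v^2 + 25*v) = (v - 5)*(v - 1)*(v^2 - 5*v) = (v - 5)^2*(v - 1)*(v)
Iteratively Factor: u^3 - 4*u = (u)*(u^2 - 4) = u*(u - 2)*(u + 2)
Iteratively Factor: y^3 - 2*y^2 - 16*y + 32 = (y + 4)*(y^2 - 6*y + 8) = (y - 4)*(y + 4)*(y - 2)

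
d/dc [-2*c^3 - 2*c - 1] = -6*c^2 - 2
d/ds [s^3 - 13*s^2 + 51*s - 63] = 3*s^2 - 26*s + 51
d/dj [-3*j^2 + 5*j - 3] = 5 - 6*j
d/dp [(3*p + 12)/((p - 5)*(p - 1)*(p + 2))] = 6*(-p^3 - 4*p^2 + 16*p + 19)/(p^6 - 8*p^5 + 2*p^4 + 76*p^3 - 31*p^2 - 140*p + 100)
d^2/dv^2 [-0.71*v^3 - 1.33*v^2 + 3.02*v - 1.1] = -4.26*v - 2.66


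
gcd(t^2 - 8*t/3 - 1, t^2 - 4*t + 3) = t - 3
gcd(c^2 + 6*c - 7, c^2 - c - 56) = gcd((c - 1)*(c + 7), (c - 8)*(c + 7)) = c + 7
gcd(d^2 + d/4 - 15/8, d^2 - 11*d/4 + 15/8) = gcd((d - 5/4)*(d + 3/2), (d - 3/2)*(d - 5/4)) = d - 5/4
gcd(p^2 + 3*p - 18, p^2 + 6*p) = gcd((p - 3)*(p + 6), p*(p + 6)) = p + 6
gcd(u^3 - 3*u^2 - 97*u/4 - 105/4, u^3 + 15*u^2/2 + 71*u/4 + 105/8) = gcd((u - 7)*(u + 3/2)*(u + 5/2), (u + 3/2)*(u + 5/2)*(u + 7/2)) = u^2 + 4*u + 15/4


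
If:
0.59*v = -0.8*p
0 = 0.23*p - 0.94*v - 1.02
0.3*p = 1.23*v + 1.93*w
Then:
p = 0.68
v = -0.92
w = 0.69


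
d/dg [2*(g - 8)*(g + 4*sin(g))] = 2*g + 2*(g - 8)*(4*cos(g) + 1) + 8*sin(g)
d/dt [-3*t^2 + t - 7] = 1 - 6*t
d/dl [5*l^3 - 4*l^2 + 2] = l*(15*l - 8)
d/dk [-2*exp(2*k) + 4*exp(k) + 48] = 4*(1 - exp(k))*exp(k)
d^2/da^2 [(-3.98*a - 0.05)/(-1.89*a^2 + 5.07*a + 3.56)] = ((40.1682 - 45.1332*a)*(-1.89*a^2 + 5.07*a + 3.56) - (3.78*a - 5.07)*(3.98*a + 0.05)*(7.56*a - 10.14))/(-1.89*a^2 + 5.07*a + 3.56)^3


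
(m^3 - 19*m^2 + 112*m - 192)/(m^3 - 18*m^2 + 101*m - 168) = (m - 8)/(m - 7)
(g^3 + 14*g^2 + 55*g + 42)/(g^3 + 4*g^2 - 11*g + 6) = (g^2 + 8*g + 7)/(g^2 - 2*g + 1)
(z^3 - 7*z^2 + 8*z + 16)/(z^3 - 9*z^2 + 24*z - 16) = (z + 1)/(z - 1)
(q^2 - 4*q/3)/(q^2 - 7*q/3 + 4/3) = q/(q - 1)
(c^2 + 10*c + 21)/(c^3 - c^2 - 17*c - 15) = (c + 7)/(c^2 - 4*c - 5)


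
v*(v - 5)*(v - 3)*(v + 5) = v^4 - 3*v^3 - 25*v^2 + 75*v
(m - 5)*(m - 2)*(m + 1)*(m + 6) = m^4 - 33*m^2 + 28*m + 60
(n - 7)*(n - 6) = n^2 - 13*n + 42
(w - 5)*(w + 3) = w^2 - 2*w - 15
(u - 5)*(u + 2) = u^2 - 3*u - 10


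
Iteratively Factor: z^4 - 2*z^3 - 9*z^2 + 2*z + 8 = (z - 1)*(z^3 - z^2 - 10*z - 8) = (z - 4)*(z - 1)*(z^2 + 3*z + 2) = (z - 4)*(z - 1)*(z + 1)*(z + 2)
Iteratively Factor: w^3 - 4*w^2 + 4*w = (w)*(w^2 - 4*w + 4) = w*(w - 2)*(w - 2)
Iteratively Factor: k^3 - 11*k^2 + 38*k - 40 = (k - 2)*(k^2 - 9*k + 20) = (k - 4)*(k - 2)*(k - 5)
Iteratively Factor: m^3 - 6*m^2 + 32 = (m + 2)*(m^2 - 8*m + 16) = (m - 4)*(m + 2)*(m - 4)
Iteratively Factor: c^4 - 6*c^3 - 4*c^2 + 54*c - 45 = (c - 5)*(c^3 - c^2 - 9*c + 9) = (c - 5)*(c - 3)*(c^2 + 2*c - 3) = (c - 5)*(c - 3)*(c + 3)*(c - 1)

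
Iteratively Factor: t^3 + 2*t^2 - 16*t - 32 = (t + 2)*(t^2 - 16) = (t - 4)*(t + 2)*(t + 4)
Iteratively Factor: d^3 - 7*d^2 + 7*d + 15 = (d + 1)*(d^2 - 8*d + 15) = (d - 5)*(d + 1)*(d - 3)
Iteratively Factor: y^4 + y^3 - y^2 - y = (y + 1)*(y^3 - y) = y*(y + 1)*(y^2 - 1) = y*(y + 1)^2*(y - 1)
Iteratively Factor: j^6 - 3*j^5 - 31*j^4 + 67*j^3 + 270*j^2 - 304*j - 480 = (j - 2)*(j^5 - j^4 - 33*j^3 + j^2 + 272*j + 240) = (j - 4)*(j - 2)*(j^4 + 3*j^3 - 21*j^2 - 83*j - 60) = (j - 5)*(j - 4)*(j - 2)*(j^3 + 8*j^2 + 19*j + 12) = (j - 5)*(j - 4)*(j - 2)*(j + 4)*(j^2 + 4*j + 3) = (j - 5)*(j - 4)*(j - 2)*(j + 3)*(j + 4)*(j + 1)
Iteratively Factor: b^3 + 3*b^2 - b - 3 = (b + 3)*(b^2 - 1) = (b - 1)*(b + 3)*(b + 1)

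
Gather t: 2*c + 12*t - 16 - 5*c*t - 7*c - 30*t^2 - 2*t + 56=-5*c - 30*t^2 + t*(10 - 5*c) + 40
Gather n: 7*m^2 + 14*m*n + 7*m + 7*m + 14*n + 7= 7*m^2 + 14*m + n*(14*m + 14) + 7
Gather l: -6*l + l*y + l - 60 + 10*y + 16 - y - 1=l*(y - 5) + 9*y - 45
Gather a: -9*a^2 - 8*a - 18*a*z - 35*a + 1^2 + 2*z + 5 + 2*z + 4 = -9*a^2 + a*(-18*z - 43) + 4*z + 10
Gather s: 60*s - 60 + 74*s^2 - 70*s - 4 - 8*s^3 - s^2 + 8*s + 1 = -8*s^3 + 73*s^2 - 2*s - 63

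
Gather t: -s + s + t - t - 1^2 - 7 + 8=0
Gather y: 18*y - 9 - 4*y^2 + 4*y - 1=-4*y^2 + 22*y - 10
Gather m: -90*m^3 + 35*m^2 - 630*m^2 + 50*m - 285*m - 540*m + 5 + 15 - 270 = -90*m^3 - 595*m^2 - 775*m - 250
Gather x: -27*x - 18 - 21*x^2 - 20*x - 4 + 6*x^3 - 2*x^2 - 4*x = 6*x^3 - 23*x^2 - 51*x - 22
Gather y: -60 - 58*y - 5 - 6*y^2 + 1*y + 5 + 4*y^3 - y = 4*y^3 - 6*y^2 - 58*y - 60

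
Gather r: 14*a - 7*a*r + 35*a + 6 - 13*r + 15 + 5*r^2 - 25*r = 49*a + 5*r^2 + r*(-7*a - 38) + 21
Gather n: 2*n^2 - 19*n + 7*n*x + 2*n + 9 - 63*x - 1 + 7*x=2*n^2 + n*(7*x - 17) - 56*x + 8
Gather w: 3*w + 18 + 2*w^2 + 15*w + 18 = 2*w^2 + 18*w + 36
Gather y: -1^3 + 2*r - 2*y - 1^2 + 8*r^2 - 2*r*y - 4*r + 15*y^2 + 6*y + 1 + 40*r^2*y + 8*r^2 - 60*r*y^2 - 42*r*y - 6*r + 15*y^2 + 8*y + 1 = 16*r^2 - 8*r + y^2*(30 - 60*r) + y*(40*r^2 - 44*r + 12)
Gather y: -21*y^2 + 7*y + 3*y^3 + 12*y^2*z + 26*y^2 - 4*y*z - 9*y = 3*y^3 + y^2*(12*z + 5) + y*(-4*z - 2)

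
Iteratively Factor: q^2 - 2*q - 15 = (q - 5)*(q + 3)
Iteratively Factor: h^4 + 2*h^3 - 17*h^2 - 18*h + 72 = (h + 4)*(h^3 - 2*h^2 - 9*h + 18) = (h - 3)*(h + 4)*(h^2 + h - 6) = (h - 3)*(h + 3)*(h + 4)*(h - 2)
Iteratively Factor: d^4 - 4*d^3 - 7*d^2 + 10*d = (d)*(d^3 - 4*d^2 - 7*d + 10) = d*(d + 2)*(d^2 - 6*d + 5) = d*(d - 1)*(d + 2)*(d - 5)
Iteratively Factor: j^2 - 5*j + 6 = (j - 3)*(j - 2)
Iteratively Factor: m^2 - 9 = (m - 3)*(m + 3)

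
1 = 1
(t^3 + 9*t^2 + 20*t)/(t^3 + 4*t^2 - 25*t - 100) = t/(t - 5)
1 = 1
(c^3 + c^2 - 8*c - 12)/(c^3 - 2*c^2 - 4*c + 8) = (c^2 - c - 6)/(c^2 - 4*c + 4)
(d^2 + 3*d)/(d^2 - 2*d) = (d + 3)/(d - 2)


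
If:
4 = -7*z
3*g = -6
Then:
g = -2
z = -4/7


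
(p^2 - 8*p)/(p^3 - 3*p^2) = (p - 8)/(p*(p - 3))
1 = 1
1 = 1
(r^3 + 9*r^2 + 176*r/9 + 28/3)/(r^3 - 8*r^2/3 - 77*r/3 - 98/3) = (r^2 + 20*r/3 + 4)/(r^2 - 5*r - 14)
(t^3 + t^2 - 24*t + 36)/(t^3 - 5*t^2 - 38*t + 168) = (t^2 - 5*t + 6)/(t^2 - 11*t + 28)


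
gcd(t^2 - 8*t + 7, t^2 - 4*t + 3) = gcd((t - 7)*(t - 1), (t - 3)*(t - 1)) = t - 1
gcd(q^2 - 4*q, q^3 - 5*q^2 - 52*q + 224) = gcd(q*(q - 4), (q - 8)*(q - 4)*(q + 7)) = q - 4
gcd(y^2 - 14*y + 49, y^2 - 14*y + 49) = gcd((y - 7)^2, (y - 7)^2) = y^2 - 14*y + 49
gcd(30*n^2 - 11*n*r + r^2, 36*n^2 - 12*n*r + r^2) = -6*n + r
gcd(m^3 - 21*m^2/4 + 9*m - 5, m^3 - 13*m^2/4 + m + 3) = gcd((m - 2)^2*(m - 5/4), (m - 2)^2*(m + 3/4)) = m^2 - 4*m + 4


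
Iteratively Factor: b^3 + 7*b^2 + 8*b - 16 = (b + 4)*(b^2 + 3*b - 4) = (b - 1)*(b + 4)*(b + 4)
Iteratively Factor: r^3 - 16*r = (r - 4)*(r^2 + 4*r) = (r - 4)*(r + 4)*(r)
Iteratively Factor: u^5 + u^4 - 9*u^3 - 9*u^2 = (u - 3)*(u^4 + 4*u^3 + 3*u^2) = (u - 3)*(u + 3)*(u^3 + u^2) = u*(u - 3)*(u + 3)*(u^2 + u) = u^2*(u - 3)*(u + 3)*(u + 1)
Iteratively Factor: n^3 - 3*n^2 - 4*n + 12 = (n - 3)*(n^2 - 4) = (n - 3)*(n + 2)*(n - 2)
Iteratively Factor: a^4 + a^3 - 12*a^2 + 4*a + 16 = (a - 2)*(a^3 + 3*a^2 - 6*a - 8) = (a - 2)^2*(a^2 + 5*a + 4) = (a - 2)^2*(a + 4)*(a + 1)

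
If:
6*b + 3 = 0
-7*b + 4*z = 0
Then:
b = -1/2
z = -7/8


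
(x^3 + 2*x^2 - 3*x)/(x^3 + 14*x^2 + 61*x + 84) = x*(x - 1)/(x^2 + 11*x + 28)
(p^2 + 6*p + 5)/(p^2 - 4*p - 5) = (p + 5)/(p - 5)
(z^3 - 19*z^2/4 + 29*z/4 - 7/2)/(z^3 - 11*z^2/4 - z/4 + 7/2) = (z - 1)/(z + 1)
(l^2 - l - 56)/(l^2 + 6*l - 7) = (l - 8)/(l - 1)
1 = 1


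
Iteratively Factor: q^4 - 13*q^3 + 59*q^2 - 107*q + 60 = (q - 1)*(q^3 - 12*q^2 + 47*q - 60) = (q - 3)*(q - 1)*(q^2 - 9*q + 20) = (q - 4)*(q - 3)*(q - 1)*(q - 5)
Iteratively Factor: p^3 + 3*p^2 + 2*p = (p + 1)*(p^2 + 2*p) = (p + 1)*(p + 2)*(p)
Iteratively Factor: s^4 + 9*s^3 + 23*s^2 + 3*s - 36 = (s + 4)*(s^3 + 5*s^2 + 3*s - 9) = (s + 3)*(s + 4)*(s^2 + 2*s - 3) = (s + 3)^2*(s + 4)*(s - 1)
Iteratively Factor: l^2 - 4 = (l - 2)*(l + 2)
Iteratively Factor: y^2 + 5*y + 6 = (y + 3)*(y + 2)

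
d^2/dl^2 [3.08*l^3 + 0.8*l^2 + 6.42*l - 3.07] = 18.48*l + 1.6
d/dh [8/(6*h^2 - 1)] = -96*h/(6*h^2 - 1)^2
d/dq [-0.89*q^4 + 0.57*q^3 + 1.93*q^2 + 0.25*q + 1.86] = -3.56*q^3 + 1.71*q^2 + 3.86*q + 0.25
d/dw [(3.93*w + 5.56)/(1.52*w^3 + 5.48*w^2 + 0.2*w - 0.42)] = (5.9736*w^3 + 21.5364*w^2 + 0.786*w - (3.93*w + 5.56)*(4.56*w^2 + 10.96*w + 0.2) - 1.6506)/(1.52*w^3 + 5.48*w^2 + 0.2*w - 0.42)^2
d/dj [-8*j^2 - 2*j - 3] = -16*j - 2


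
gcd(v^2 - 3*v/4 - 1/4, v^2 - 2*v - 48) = 1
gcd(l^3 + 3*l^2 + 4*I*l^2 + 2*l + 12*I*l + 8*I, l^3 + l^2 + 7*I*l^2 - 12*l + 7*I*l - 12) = l^2 + l*(1 + 4*I) + 4*I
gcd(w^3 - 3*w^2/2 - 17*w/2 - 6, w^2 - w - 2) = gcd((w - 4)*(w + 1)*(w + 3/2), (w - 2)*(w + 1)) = w + 1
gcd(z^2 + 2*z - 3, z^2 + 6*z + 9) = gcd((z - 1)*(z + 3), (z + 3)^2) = z + 3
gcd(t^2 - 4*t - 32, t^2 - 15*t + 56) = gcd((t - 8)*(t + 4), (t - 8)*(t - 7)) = t - 8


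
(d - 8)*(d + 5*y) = d^2 + 5*d*y - 8*d - 40*y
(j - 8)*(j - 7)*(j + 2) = j^3 - 13*j^2 + 26*j + 112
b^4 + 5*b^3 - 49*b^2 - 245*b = b*(b - 7)*(b + 5)*(b + 7)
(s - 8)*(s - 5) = s^2 - 13*s + 40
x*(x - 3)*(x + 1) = x^3 - 2*x^2 - 3*x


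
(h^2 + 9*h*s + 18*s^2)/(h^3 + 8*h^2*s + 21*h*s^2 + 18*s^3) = (h + 6*s)/(h^2 + 5*h*s + 6*s^2)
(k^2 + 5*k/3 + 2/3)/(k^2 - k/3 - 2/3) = (k + 1)/(k - 1)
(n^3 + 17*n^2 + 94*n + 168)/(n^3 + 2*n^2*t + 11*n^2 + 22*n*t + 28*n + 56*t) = (n + 6)/(n + 2*t)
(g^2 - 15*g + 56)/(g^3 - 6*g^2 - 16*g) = (g - 7)/(g*(g + 2))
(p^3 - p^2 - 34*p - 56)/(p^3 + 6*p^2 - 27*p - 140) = (p^2 - 5*p - 14)/(p^2 + 2*p - 35)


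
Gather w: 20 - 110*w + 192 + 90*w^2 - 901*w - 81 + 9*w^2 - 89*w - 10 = 99*w^2 - 1100*w + 121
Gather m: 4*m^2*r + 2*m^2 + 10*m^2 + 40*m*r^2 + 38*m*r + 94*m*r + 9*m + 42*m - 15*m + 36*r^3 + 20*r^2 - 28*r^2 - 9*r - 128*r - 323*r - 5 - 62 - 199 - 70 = m^2*(4*r + 12) + m*(40*r^2 + 132*r + 36) + 36*r^3 - 8*r^2 - 460*r - 336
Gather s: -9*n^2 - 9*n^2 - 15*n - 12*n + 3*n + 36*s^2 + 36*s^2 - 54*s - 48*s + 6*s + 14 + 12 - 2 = -18*n^2 - 24*n + 72*s^2 - 96*s + 24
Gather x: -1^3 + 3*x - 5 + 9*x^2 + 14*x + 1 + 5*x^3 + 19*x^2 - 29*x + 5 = 5*x^3 + 28*x^2 - 12*x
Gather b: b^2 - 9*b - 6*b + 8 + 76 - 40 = b^2 - 15*b + 44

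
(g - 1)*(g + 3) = g^2 + 2*g - 3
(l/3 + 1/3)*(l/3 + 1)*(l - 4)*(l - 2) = l^4/9 - 2*l^3/9 - 13*l^2/9 + 14*l/9 + 8/3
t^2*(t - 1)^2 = t^4 - 2*t^3 + t^2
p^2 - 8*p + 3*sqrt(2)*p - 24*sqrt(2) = (p - 8)*(p + 3*sqrt(2))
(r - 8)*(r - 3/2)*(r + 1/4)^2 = r^4 - 9*r^3 + 117*r^2/16 + 173*r/32 + 3/4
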